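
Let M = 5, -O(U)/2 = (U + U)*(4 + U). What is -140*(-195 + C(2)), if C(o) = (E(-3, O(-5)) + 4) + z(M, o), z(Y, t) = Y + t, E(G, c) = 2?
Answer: 25480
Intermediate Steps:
O(U) = -4*U*(4 + U) (O(U) = -2*(U + U)*(4 + U) = -2*2*U*(4 + U) = -4*U*(4 + U))
C(o) = 11 + o (C(o) = (2 + 4) + (5 + o) = 6 + (5 + o) = 11 + o)
-140*(-195 + C(2)) = -140*(-195 + (11 + 2)) = -140*(-195 + 13) = -140*(-182) = 25480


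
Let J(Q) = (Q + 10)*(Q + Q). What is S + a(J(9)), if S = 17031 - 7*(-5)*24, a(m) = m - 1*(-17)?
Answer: 18230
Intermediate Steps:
J(Q) = 2*Q*(10 + Q) (J(Q) = (10 + Q)*(2*Q) = 2*Q*(10 + Q))
a(m) = 17 + m (a(m) = m + 17 = 17 + m)
S = 17871 (S = 17031 + 35*24 = 17031 + 840 = 17871)
S + a(J(9)) = 17871 + (17 + 2*9*(10 + 9)) = 17871 + (17 + 2*9*19) = 17871 + (17 + 342) = 17871 + 359 = 18230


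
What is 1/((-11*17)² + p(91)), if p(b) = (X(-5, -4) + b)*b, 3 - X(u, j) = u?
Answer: 1/43978 ≈ 2.2739e-5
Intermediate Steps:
X(u, j) = 3 - u
p(b) = b*(8 + b) (p(b) = ((3 - 1*(-5)) + b)*b = ((3 + 5) + b)*b = (8 + b)*b = b*(8 + b))
1/((-11*17)² + p(91)) = 1/((-11*17)² + 91*(8 + 91)) = 1/((-187)² + 91*99) = 1/(34969 + 9009) = 1/43978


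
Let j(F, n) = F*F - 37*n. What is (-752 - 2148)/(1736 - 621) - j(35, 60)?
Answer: 221305/223 ≈ 992.40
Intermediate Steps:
j(F, n) = F² - 37*n
(-752 - 2148)/(1736 - 621) - j(35, 60) = (-752 - 2148)/(1736 - 621) - (35² - 37*60) = -2900/1115 - (1225 - 2220) = -2900*1/1115 - 1*(-995) = -580/223 + 995 = 221305/223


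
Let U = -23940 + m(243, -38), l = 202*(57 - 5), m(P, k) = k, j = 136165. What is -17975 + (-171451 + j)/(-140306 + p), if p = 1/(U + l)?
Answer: -11326985763437/630161015 ≈ -17975.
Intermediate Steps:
l = 10504 (l = 202*52 = 10504)
U = -23978 (U = -23940 - 38 = -23978)
p = -1/13474 (p = 1/(-23978 + 10504) = 1/(-13474) = -1/13474 ≈ -7.4217e-5)
-17975 + (-171451 + j)/(-140306 + p) = -17975 + (-171451 + 136165)/(-140306 - 1/13474) = -17975 - 35286/(-1890483045/13474) = -17975 - 35286*(-13474/1890483045) = -17975 + 158481188/630161015 = -11326985763437/630161015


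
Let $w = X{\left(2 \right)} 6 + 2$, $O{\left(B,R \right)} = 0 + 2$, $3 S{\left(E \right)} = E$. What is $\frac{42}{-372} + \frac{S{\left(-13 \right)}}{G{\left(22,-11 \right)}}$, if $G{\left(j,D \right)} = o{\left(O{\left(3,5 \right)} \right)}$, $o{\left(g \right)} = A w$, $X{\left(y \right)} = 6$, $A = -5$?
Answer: $- \frac{796}{8835} \approx -0.090096$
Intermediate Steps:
$S{\left(E \right)} = \frac{E}{3}$
$O{\left(B,R \right)} = 2$
$w = 38$ ($w = 6 \cdot 6 + 2 = 36 + 2 = 38$)
$o{\left(g \right)} = -190$ ($o{\left(g \right)} = \left(-5\right) 38 = -190$)
$G{\left(j,D \right)} = -190$
$\frac{42}{-372} + \frac{S{\left(-13 \right)}}{G{\left(22,-11 \right)}} = \frac{42}{-372} + \frac{\frac{1}{3} \left(-13\right)}{-190} = 42 \left(- \frac{1}{372}\right) - - \frac{13}{570} = - \frac{7}{62} + \frac{13}{570} = - \frac{796}{8835}$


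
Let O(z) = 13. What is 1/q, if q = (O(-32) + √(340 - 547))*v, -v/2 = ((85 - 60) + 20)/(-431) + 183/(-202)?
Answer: 565903/33074088 - 43531*I*√23/11024696 ≈ 0.01711 - 0.018936*I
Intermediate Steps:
v = 87963/43531 (v = -2*(((85 - 60) + 20)/(-431) + 183/(-202)) = -2*((25 + 20)*(-1/431) + 183*(-1/202)) = -2*(45*(-1/431) - 183/202) = -2*(-45/431 - 183/202) = -2*(-87963/87062) = 87963/43531 ≈ 2.0207)
q = 1143519/43531 + 263889*I*√23/43531 (q = (13 + √(340 - 547))*(87963/43531) = (13 + √(-207))*(87963/43531) = (13 + 3*I*√23)*(87963/43531) = 1143519/43531 + 263889*I*√23/43531 ≈ 26.269 + 29.073*I)
1/q = 1/(1143519/43531 + 263889*I*√23/43531)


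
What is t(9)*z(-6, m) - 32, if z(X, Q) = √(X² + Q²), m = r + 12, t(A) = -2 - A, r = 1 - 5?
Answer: -142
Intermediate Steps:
r = -4
m = 8 (m = -4 + 12 = 8)
z(X, Q) = √(Q² + X²)
t(9)*z(-6, m) - 32 = (-2 - 1*9)*√(8² + (-6)²) - 32 = (-2 - 9)*√(64 + 36) - 32 = -11*√100 - 32 = -11*10 - 32 = -110 - 32 = -142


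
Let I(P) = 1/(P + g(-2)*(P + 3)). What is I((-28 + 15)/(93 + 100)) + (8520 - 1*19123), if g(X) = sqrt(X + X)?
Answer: -13588733088/1281593 - 218476*I/1281593 ≈ -10603.0 - 0.17047*I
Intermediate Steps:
g(X) = sqrt(2)*sqrt(X) (g(X) = sqrt(2*X) = sqrt(2)*sqrt(X))
I(P) = 1/(P + 2*I*(3 + P)) (I(P) = 1/(P + (sqrt(2)*sqrt(-2))*(P + 3)) = 1/(P + (sqrt(2)*(I*sqrt(2)))*(3 + P)) = 1/(P + (2*I)*(3 + P)) = 1/(P + 2*I*(3 + P)))
I((-28 + 15)/(93 + 100)) + (8520 - 1*19123) = 1/((-28 + 15)/(93 + 100) + 6*I + 2*I*((-28 + 15)/(93 + 100))) + (8520 - 1*19123) = 1/(-13/193 + 6*I + 2*I*(-13/193)) + (8520 - 19123) = 1/(-13*1/193 + 6*I + 2*I*(-13*1/193)) - 10603 = 1/(-13/193 + 6*I + 2*I*(-13/193)) - 10603 = 1/(-13/193 + 6*I - 26*I/193) - 10603 = 1/(-13/193 + 1132*I/193) - 10603 = 37249*(-13/193 - 1132*I/193)/1281593 - 10603 = -10603 + 37249*(-13/193 - 1132*I/193)/1281593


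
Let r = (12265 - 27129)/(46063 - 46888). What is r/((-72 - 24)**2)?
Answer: 929/475200 ≈ 0.0019550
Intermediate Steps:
r = 14864/825 (r = -14864/(-825) = -14864*(-1/825) = 14864/825 ≈ 18.017)
r/((-72 - 24)**2) = 14864/(825*((-72 - 24)**2)) = 14864/(825*((-96)**2)) = (14864/825)/9216 = (14864/825)*(1/9216) = 929/475200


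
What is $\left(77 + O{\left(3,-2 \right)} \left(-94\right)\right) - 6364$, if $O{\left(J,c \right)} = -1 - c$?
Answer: $-6381$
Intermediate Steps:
$\left(77 + O{\left(3,-2 \right)} \left(-94\right)\right) - 6364 = \left(77 + \left(-1 - -2\right) \left(-94\right)\right) - 6364 = \left(77 + \left(-1 + 2\right) \left(-94\right)\right) - 6364 = \left(77 + 1 \left(-94\right)\right) - 6364 = \left(77 - 94\right) - 6364 = -17 - 6364 = -6381$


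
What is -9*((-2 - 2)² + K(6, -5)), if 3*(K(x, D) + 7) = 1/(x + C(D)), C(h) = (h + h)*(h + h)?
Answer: -8589/106 ≈ -81.028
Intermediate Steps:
C(h) = 4*h² (C(h) = (2*h)*(2*h) = 4*h²)
K(x, D) = -7 + 1/(3*(x + 4*D²))
-9*((-2 - 2)² + K(6, -5)) = -9*((-2 - 2)² + (1 - 84*(-5)² - 21*6)/(3*(6 + 4*(-5)²))) = -9*((-4)² + (1 - 84*25 - 126)/(3*(6 + 4*25))) = -9*(16 + (1 - 2100 - 126)/(3*(6 + 100))) = -9*(16 + (⅓)*(-2225)/106) = -9*(16 + (⅓)*(1/106)*(-2225)) = -9*(16 - 2225/318) = -9*2863/318 = -8589/106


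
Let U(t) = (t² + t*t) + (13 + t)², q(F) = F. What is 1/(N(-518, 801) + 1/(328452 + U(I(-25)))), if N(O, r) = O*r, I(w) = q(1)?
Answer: -328650/136362800699 ≈ -2.4101e-6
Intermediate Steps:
I(w) = 1
U(t) = (13 + t)² + 2*t² (U(t) = (t² + t²) + (13 + t)² = 2*t² + (13 + t)² = (13 + t)² + 2*t²)
1/(N(-518, 801) + 1/(328452 + U(I(-25)))) = 1/(-518*801 + 1/(328452 + ((13 + 1)² + 2*1²))) = 1/(-414918 + 1/(328452 + (14² + 2*1))) = 1/(-414918 + 1/(328452 + (196 + 2))) = 1/(-414918 + 1/(328452 + 198)) = 1/(-414918 + 1/328650) = 1/(-136362800699/328650) = -328650/136362800699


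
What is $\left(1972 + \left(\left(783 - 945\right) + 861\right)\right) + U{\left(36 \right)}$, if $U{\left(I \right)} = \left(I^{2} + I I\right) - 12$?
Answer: $5251$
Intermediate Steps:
$U{\left(I \right)} = -12 + 2 I^{2}$ ($U{\left(I \right)} = \left(I^{2} + I^{2}\right) - 12 = 2 I^{2} - 12 = -12 + 2 I^{2}$)
$\left(1972 + \left(\left(783 - 945\right) + 861\right)\right) + U{\left(36 \right)} = \left(1972 + \left(\left(783 - 945\right) + 861\right)\right) - \left(12 - 2 \cdot 36^{2}\right) = \left(1972 + \left(-162 + 861\right)\right) + \left(-12 + 2 \cdot 1296\right) = \left(1972 + 699\right) + \left(-12 + 2592\right) = 2671 + 2580 = 5251$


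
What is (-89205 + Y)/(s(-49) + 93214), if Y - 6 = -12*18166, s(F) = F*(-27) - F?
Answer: -307191/94586 ≈ -3.2477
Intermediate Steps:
s(F) = -28*F (s(F) = -27*F - F = -28*F)
Y = -217986 (Y = 6 - 12*18166 = 6 - 217992 = -217986)
(-89205 + Y)/(s(-49) + 93214) = (-89205 - 217986)/(-28*(-49) + 93214) = -307191/(1372 + 93214) = -307191/94586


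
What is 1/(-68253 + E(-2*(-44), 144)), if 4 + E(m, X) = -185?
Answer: -1/68442 ≈ -1.4611e-5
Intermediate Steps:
E(m, X) = -189 (E(m, X) = -4 - 185 = -189)
1/(-68253 + E(-2*(-44), 144)) = 1/(-68253 - 189) = 1/(-68442) = -1/68442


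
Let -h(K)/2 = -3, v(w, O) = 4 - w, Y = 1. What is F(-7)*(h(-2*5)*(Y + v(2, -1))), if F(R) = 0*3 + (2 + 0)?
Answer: 36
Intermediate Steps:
h(K) = 6 (h(K) = -2*(-3) = 6)
F(R) = 2 (F(R) = 0 + 2 = 2)
F(-7)*(h(-2*5)*(Y + v(2, -1))) = 2*(6*(1 + (4 - 1*2))) = 2*(6*(1 + (4 - 2))) = 2*(6*(1 + 2)) = 2*(6*3) = 2*18 = 36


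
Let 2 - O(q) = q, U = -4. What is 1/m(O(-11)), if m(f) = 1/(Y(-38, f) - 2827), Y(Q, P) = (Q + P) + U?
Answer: -2856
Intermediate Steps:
O(q) = 2 - q
Y(Q, P) = -4 + P + Q (Y(Q, P) = (Q + P) - 4 = (P + Q) - 4 = -4 + P + Q)
m(f) = 1/(-2869 + f) (m(f) = 1/((-4 + f - 38) - 2827) = 1/((-42 + f) - 2827) = 1/(-2869 + f))
1/m(O(-11)) = 1/(1/(-2869 + (2 - 1*(-11)))) = 1/(1/(-2869 + (2 + 11))) = 1/(1/(-2869 + 13)) = 1/(1/(-2856)) = 1/(-1/2856) = -2856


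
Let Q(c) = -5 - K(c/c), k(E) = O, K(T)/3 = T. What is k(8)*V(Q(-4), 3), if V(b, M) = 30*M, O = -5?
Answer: -450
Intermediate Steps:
K(T) = 3*T
k(E) = -5
Q(c) = -8 (Q(c) = -5 - 3*c/c = -5 - 3 = -8)
k(8)*V(Q(-4), 3) = -150*3 = -5*90 = -450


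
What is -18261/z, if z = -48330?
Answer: 2029/5370 ≈ 0.37784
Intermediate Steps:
-18261/z = -18261/(-48330) = -18261*(-1/48330) = 2029/5370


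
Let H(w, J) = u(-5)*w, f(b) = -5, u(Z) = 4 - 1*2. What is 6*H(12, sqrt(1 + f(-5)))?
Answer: 144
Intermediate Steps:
u(Z) = 2 (u(Z) = 4 - 2 = 2)
H(w, J) = 2*w
6*H(12, sqrt(1 + f(-5))) = 6*(2*12) = 6*24 = 144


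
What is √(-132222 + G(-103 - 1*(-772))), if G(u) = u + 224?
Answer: I*√131329 ≈ 362.39*I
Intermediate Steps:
G(u) = 224 + u
√(-132222 + G(-103 - 1*(-772))) = √(-132222 + (224 + (-103 - 1*(-772)))) = √(-132222 + (224 + (-103 + 772))) = √(-132222 + (224 + 669)) = √(-132222 + 893) = √(-131329) = I*√131329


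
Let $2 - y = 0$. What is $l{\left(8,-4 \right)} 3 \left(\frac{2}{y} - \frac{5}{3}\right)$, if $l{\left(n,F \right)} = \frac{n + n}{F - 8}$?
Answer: $\frac{8}{3} \approx 2.6667$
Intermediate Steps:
$y = 2$ ($y = 2 - 0 = 2 + 0 = 2$)
$l{\left(n,F \right)} = \frac{2 n}{-8 + F}$
$l{\left(8,-4 \right)} 3 \left(\frac{2}{y} - \frac{5}{3}\right) = 2 \cdot 8 \frac{1}{-8 - 4} \cdot 3 \left(\frac{2}{2} - \frac{5}{3}\right) = 2 \cdot 8 \frac{1}{-12} \cdot 3 \left(2 \cdot \frac{1}{2} - \frac{5}{3}\right) = 2 \cdot 8 \left(- \frac{1}{12}\right) 3 \left(1 - \frac{5}{3}\right) = - \frac{4 \cdot 3 \left(- \frac{2}{3}\right)}{3} = \left(- \frac{4}{3}\right) \left(-2\right) = \frac{8}{3}$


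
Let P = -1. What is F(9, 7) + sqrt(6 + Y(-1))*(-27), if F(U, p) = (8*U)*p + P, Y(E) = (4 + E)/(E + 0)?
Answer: 503 - 27*sqrt(3) ≈ 456.23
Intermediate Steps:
Y(E) = (4 + E)/E
F(U, p) = -1 + 8*U*p (F(U, p) = (8*U)*p - 1 = 8*U*p - 1 = -1 + 8*U*p)
F(9, 7) + sqrt(6 + Y(-1))*(-27) = (-1 + 8*9*7) + sqrt(6 + (4 - 1)/(-1))*(-27) = (-1 + 504) + sqrt(6 - 1*3)*(-27) = 503 + sqrt(6 - 3)*(-27) = 503 + sqrt(3)*(-27) = 503 - 27*sqrt(3)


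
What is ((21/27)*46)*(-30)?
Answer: -3220/3 ≈ -1073.3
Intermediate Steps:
((21/27)*46)*(-30) = ((21*(1/27))*46)*(-30) = ((7/9)*46)*(-30) = (322/9)*(-30) = -3220/3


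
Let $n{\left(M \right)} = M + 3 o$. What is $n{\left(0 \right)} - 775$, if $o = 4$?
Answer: $-763$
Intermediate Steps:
$n{\left(M \right)} = 12 + M$ ($n{\left(M \right)} = M + 3 \cdot 4 = M + 12 = 12 + M$)
$n{\left(0 \right)} - 775 = \left(12 + 0\right) - 775 = 12 - 775 = -763$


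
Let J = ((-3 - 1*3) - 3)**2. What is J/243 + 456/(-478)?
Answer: -445/717 ≈ -0.62064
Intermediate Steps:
J = 81 (J = ((-3 - 3) - 3)**2 = (-6 - 3)**2 = (-9)**2 = 81)
J/243 + 456/(-478) = 81/243 + 456/(-478) = 81*(1/243) + 456*(-1/478) = 1/3 - 228/239 = -445/717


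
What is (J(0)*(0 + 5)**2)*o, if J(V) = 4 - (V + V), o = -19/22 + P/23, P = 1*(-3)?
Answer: -25150/253 ≈ -99.407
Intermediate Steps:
P = -3
o = -503/506 (o = -19/22 - 3/23 = -503/506 ≈ -0.99407)
J(V) = 4 - 2*V
(J(0)*(0 + 5)**2)*o = ((4 - 2*0)*(0 + 5)**2)*(-503/506) = ((4 + 0)*5**2)*(-503/506) = (4*25)*(-503/506) = 100*(-503/506) = -25150/253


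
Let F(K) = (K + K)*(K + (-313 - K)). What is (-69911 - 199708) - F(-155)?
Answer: -366649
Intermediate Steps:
F(K) = -626*K (F(K) = (2*K)*(-313) = -626*K)
(-69911 - 199708) - F(-155) = (-69911 - 199708) - (-626)*(-155) = -269619 - 1*97030 = -269619 - 97030 = -366649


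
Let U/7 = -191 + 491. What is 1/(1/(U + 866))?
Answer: 2966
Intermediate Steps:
U = 2100 (U = 7*(-191 + 491) = 7*300 = 2100)
1/(1/(U + 866)) = 1/(1/(2100 + 866)) = 1/(1/2966) = 2966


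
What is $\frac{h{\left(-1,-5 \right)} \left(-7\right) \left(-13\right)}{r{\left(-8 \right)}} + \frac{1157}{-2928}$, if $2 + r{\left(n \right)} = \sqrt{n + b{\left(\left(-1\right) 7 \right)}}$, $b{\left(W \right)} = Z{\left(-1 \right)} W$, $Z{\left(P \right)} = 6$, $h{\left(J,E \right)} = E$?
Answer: $\frac{433667}{26352} + \frac{2275 i \sqrt{2}}{54} \approx 16.457 + 59.58 i$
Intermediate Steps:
$b{\left(W \right)} = 6 W$
$r{\left(n \right)} = -2 + \sqrt{-42 + n}$ ($r{\left(n \right)} = -2 + \sqrt{n + 6 \left(\left(-1\right) 7\right)} = -2 + \sqrt{n + 6 \left(-7\right)} = -2 + \sqrt{n - 42} = -2 + \sqrt{-42 + n}$)
$\frac{h{\left(-1,-5 \right)} \left(-7\right) \left(-13\right)}{r{\left(-8 \right)}} + \frac{1157}{-2928} = \frac{\left(-5\right) \left(-7\right) \left(-13\right)}{-2 + \sqrt{-42 - 8}} + \frac{1157}{-2928} = \frac{35 \left(-13\right)}{-2 + \sqrt{-50}} + 1157 \left(- \frac{1}{2928}\right) = - \frac{455}{-2 + 5 i \sqrt{2}} - \frac{1157}{2928} = - \frac{1157}{2928} - \frac{455}{-2 + 5 i \sqrt{2}}$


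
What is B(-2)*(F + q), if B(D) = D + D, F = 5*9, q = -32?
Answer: -52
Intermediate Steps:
F = 45
B(D) = 2*D
B(-2)*(F + q) = (2*(-2))*(45 - 32) = -4*13 = -52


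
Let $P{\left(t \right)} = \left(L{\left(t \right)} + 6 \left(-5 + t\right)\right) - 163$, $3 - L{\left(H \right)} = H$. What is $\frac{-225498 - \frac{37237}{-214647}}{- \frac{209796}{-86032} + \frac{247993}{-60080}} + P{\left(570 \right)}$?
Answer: $\frac{15947972193138193660}{117127368858507} \approx 1.3616 \cdot 10^{5}$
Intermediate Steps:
$L{\left(H \right)} = 3 - H$
$P{\left(t \right)} = -190 + 5 t$ ($P{\left(t \right)} = \left(\left(3 - t\right) + 6 \left(-5 + t\right)\right) - 163 = \left(\left(3 - t\right) + \left(-30 + 6 t\right)\right) - 163 = \left(-27 + 5 t\right) - 163 = -190 + 5 t$)
$\frac{-225498 - \frac{37237}{-214647}}{- \frac{209796}{-86032} + \frac{247993}{-60080}} + P{\left(570 \right)} = \frac{-225498 - \frac{37237}{-214647}}{- \frac{209796}{-86032} + \frac{247993}{-60080}} + \left(-190 + 5 \cdot 570\right) = \frac{-225498 - - \frac{37237}{214647}}{\left(-209796\right) \left(- \frac{1}{86032}\right) + 247993 \left(- \frac{1}{60080}\right)} + \left(-190 + 2850\right) = \frac{-225498 + \frac{37237}{214647}}{\frac{52449}{21508} - \frac{247993}{60080}} + 2660 = - \frac{48402431969}{214647 \left(- \frac{545674381}{323050160}\right)} + 2660 = \left(- \frac{48402431969}{214647}\right) \left(- \frac{323050160}{545674381}\right) + 2660 = \frac{15636413391974565040}{117127368858507} + 2660 = \frac{15947972193138193660}{117127368858507}$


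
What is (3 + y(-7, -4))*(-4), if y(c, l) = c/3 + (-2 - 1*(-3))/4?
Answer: -11/3 ≈ -3.6667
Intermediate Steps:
y(c, l) = 1/4 + c/3 (y(c, l) = c*(1/3) + (-2 + 3)*(1/4) = c/3 + 1*(1/4) = c/3 + 1/4 = 1/4 + c/3)
(3 + y(-7, -4))*(-4) = (3 + (1/4 + (1/3)*(-7)))*(-4) = (3 + (1/4 - 7/3))*(-4) = (3 - 25/12)*(-4) = (11/12)*(-4) = -11/3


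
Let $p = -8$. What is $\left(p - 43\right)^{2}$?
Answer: $2601$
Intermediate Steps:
$\left(p - 43\right)^{2} = \left(-8 - 43\right)^{2} = \left(-51\right)^{2} = 2601$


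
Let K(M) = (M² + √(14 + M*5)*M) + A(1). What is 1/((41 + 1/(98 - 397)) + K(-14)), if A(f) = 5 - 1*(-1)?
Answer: 1357759/391259982 + 625807*I*√14/1565039928 ≈ 0.0034702 + 0.0014962*I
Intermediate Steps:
A(f) = 6 (A(f) = 5 + 1 = 6)
K(M) = 6 + M² + M*√(14 + 5*M) (K(M) = (M² + √(14 + M*5)*M) + 6 = (M² + √(14 + 5*M)*M) + 6 = (M² + M*√(14 + 5*M)) + 6 = 6 + M² + M*√(14 + 5*M))
1/((41 + 1/(98 - 397)) + K(-14)) = 1/((41 + 1/(98 - 397)) + (6 + (-14)² - 14*√(14 + 5*(-14)))) = 1/((41 + 1/(-299)) + (6 + 196 - 14*√(14 - 70))) = 1/((41 - 1/299) + (6 + 196 - 28*I*√14)) = 1/(12258/299 + (6 + 196 - 28*I*√14)) = 1/(12258/299 + (202 - 28*I*√14)) = 1/(72656/299 - 28*I*√14)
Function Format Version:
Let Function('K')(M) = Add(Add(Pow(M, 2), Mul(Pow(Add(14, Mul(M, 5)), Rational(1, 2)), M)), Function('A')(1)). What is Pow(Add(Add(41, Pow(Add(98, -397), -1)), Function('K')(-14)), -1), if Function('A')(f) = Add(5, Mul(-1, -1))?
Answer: Add(Rational(1357759, 391259982), Mul(Rational(625807, 1565039928), I, Pow(14, Rational(1, 2)))) ≈ Add(0.0034702, Mul(0.0014962, I))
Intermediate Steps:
Function('A')(f) = 6 (Function('A')(f) = Add(5, 1) = 6)
Function('K')(M) = Add(6, Pow(M, 2), Mul(M, Pow(Add(14, Mul(5, M)), Rational(1, 2)))) (Function('K')(M) = Add(Add(Pow(M, 2), Mul(Pow(Add(14, Mul(M, 5)), Rational(1, 2)), M)), 6) = Add(Add(Pow(M, 2), Mul(Pow(Add(14, Mul(5, M)), Rational(1, 2)), M)), 6) = Add(Add(Pow(M, 2), Mul(M, Pow(Add(14, Mul(5, M)), Rational(1, 2)))), 6) = Add(6, Pow(M, 2), Mul(M, Pow(Add(14, Mul(5, M)), Rational(1, 2)))))
Pow(Add(Add(41, Pow(Add(98, -397), -1)), Function('K')(-14)), -1) = Pow(Add(Add(41, Pow(Add(98, -397), -1)), Add(6, Pow(-14, 2), Mul(-14, Pow(Add(14, Mul(5, -14)), Rational(1, 2))))), -1) = Pow(Add(Add(41, Pow(-299, -1)), Add(6, 196, Mul(-14, Pow(Add(14, -70), Rational(1, 2))))), -1) = Pow(Add(Add(41, Rational(-1, 299)), Add(6, 196, Mul(-14, Pow(-56, Rational(1, 2))))), -1) = Pow(Add(Rational(12258, 299), Add(6, 196, Mul(-14, Mul(2, I, Pow(14, Rational(1, 2)))))), -1) = Pow(Add(Rational(12258, 299), Add(6, 196, Mul(-28, I, Pow(14, Rational(1, 2))))), -1) = Pow(Add(Rational(12258, 299), Add(202, Mul(-28, I, Pow(14, Rational(1, 2))))), -1) = Pow(Add(Rational(72656, 299), Mul(-28, I, Pow(14, Rational(1, 2)))), -1)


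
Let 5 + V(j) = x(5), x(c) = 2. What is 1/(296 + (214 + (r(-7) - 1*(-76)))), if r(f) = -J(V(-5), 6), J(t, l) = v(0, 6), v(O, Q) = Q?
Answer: 1/580 ≈ 0.0017241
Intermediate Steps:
V(j) = -3 (V(j) = -5 + 2 = -3)
J(t, l) = 6
r(f) = -6 (r(f) = -1*6 = -6)
1/(296 + (214 + (r(-7) - 1*(-76)))) = 1/(296 + (214 + (-6 - 1*(-76)))) = 1/(296 + (214 + (-6 + 76))) = 1/(296 + (214 + 70)) = 1/(296 + 284) = 1/580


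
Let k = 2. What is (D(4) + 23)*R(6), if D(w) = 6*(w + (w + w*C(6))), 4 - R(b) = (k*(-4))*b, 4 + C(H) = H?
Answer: 6188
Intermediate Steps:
C(H) = -4 + H
R(b) = 4 + 8*b (R(b) = 4 - 2*(-4)*b = 4 - (-8)*b = 4 + 8*b)
D(w) = 24*w (D(w) = 6*(w + (w + w*(-4 + 6))) = 6*(w + (w + w*2)) = 6*(w + (w + 2*w)) = 6*(w + 3*w) = 6*(4*w) = 24*w)
(D(4) + 23)*R(6) = (24*4 + 23)*(4 + 8*6) = (96 + 23)*(4 + 48) = 119*52 = 6188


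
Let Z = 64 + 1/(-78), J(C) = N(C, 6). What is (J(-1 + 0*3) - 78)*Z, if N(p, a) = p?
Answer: -394289/78 ≈ -5055.0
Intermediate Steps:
J(C) = C
Z = 4991/78 (Z = 64 - 1/78 = 4991/78 ≈ 63.987)
(J(-1 + 0*3) - 78)*Z = ((-1 + 0*3) - 78)*(4991/78) = ((-1 + 0) - 78)*(4991/78) = (-1 - 78)*(4991/78) = -79*4991/78 = -394289/78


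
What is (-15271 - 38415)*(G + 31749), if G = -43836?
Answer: 648902682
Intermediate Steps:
(-15271 - 38415)*(G + 31749) = (-15271 - 38415)*(-43836 + 31749) = -53686*(-12087) = 648902682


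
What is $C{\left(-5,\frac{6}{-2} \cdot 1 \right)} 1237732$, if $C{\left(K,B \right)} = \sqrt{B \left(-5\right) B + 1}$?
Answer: $2475464 i \sqrt{11} \approx 8.2102 \cdot 10^{6} i$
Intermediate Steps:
$C{\left(K,B \right)} = \sqrt{1 - 5 B^{2}}$ ($C{\left(K,B \right)} = \sqrt{- 5 B B + 1} = \sqrt{- 5 B^{2} + 1} = \sqrt{1 - 5 B^{2}}$)
$C{\left(-5,\frac{6}{-2} \cdot 1 \right)} 1237732 = \sqrt{1 - 5 \left(\frac{6}{-2} \cdot 1\right)^{2}} \cdot 1237732 = \sqrt{1 - 5 \left(6 \left(- \frac{1}{2}\right) 1\right)^{2}} \cdot 1237732 = \sqrt{1 - 5 \left(\left(-3\right) 1\right)^{2}} \cdot 1237732 = \sqrt{1 - 5 \left(-3\right)^{2}} \cdot 1237732 = \sqrt{1 - 45} \cdot 1237732 = \sqrt{-44} \cdot 1237732 = 2 i \sqrt{11} \cdot 1237732 = 2475464 i \sqrt{11}$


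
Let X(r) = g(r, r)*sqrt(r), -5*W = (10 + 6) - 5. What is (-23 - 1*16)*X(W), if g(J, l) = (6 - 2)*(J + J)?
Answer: 3432*I*sqrt(55)/25 ≈ 1018.1*I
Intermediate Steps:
g(J, l) = 8*J (g(J, l) = 4*(2*J) = 8*J)
W = -11/5 (W = -((10 + 6) - 5)/5 = -(16 - 5)/5 = -1/5*11 = -11/5 ≈ -2.2000)
X(r) = 8*r**(3/2) (X(r) = (8*r)*sqrt(r) = 8*r**(3/2))
(-23 - 1*16)*X(W) = (-23 - 1*16)*(8*(-11/5)**(3/2)) = (-23 - 16)*(8*(-11*I*sqrt(55)/25)) = -(-3432)*I*sqrt(55)/25 = 3432*I*sqrt(55)/25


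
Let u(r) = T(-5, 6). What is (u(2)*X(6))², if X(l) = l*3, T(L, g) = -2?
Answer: 1296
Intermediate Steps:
u(r) = -2
X(l) = 3*l
(u(2)*X(6))² = (-6*6)² = (-2*18)² = (-36)² = 1296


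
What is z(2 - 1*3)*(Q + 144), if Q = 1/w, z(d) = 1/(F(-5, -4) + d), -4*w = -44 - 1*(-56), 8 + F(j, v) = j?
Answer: -431/42 ≈ -10.262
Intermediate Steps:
F(j, v) = -8 + j
w = -3 (w = -(-44 - 1*(-56))/4 = -(-44 + 56)/4 = -1/4*12 = -3)
z(d) = 1/(-13 + d) (z(d) = 1/((-8 - 5) + d) = 1/(-13 + d))
Q = -1/3 (Q = 1/(-3) = -1/3 ≈ -0.33333)
z(2 - 1*3)*(Q + 144) = (-1/3 + 144)/(-13 + (2 - 1*3)) = (431/3)/(-13 + (2 - 3)) = (431/3)/(-13 - 1) = (431/3)/(-14) = -1/14*431/3 = -431/42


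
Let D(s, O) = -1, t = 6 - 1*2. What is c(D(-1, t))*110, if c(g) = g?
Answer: -110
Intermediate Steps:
t = 4 (t = 6 - 2 = 4)
c(D(-1, t))*110 = -1*110 = -110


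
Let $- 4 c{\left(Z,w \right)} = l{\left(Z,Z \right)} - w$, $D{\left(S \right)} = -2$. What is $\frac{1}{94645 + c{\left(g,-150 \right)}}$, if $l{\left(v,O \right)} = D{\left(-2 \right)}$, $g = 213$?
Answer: $\frac{1}{94608} \approx 1.057 \cdot 10^{-5}$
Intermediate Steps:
$l{\left(v,O \right)} = -2$
$c{\left(Z,w \right)} = \frac{1}{2} + \frac{w}{4}$ ($c{\left(Z,w \right)} = - \frac{-2 - w}{4} = \frac{1}{2} + \frac{w}{4}$)
$\frac{1}{94645 + c{\left(g,-150 \right)}} = \frac{1}{94645 + \left(\frac{1}{2} + \frac{1}{4} \left(-150\right)\right)} = \frac{1}{94645 + \left(\frac{1}{2} - \frac{75}{2}\right)} = \frac{1}{94645 - 37} = \frac{1}{94608}$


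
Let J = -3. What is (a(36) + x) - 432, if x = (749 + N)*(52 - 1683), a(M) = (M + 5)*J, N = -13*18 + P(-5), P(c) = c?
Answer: -832365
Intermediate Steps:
N = -239 (N = -13*18 - 5 = -234 - 5 = -239)
a(M) = -15 - 3*M (a(M) = (M + 5)*(-3) = (5 + M)*(-3) = -15 - 3*M)
x = -831810 (x = (749 - 239)*(52 - 1683) = 510*(-1631) = -831810)
(a(36) + x) - 432 = ((-15 - 3*36) - 831810) - 432 = ((-15 - 108) - 831810) - 432 = (-123 - 831810) - 432 = -831933 - 432 = -832365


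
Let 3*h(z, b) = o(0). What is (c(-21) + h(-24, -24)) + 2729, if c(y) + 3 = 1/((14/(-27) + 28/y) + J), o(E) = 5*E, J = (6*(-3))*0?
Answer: 136273/50 ≈ 2725.5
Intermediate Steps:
J = 0 (J = -18*0 = 0)
h(z, b) = 0 (h(z, b) = (5*0)/3 = (⅓)*0 = 0)
c(y) = -3 + 1/(-14/27 + 28/y) (c(y) = -3 + 1/((14/(-27) + 28/y) + 0) = -3 + 1/((14*(-1/27) + 28/y) + 0) = -3 + 1/((-14/27 + 28/y) + 0) = -3 + 1/(-14/27 + 28/y))
(c(-21) + h(-24, -24)) + 2729 = (3*(756 - 23*(-21))/(14*(-54 - 21)) + 0) + 2729 = ((3/14)*(756 + 483)/(-75) + 0) + 2729 = ((3/14)*(-1/75)*1239 + 0) + 2729 = (-177/50 + 0) + 2729 = -177/50 + 2729 = 136273/50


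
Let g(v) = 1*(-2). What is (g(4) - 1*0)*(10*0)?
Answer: 0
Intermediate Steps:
g(v) = -2
(g(4) - 1*0)*(10*0) = (-2 - 1*0)*(10*0) = (-2 + 0)*0 = -2*0 = 0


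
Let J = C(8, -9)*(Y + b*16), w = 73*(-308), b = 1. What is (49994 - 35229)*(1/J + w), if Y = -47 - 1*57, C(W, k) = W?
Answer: -233711301805/704 ≈ -3.3198e+8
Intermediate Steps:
w = -22484
Y = -104 (Y = -47 - 57 = -104)
J = -704 (J = 8*(-104 + 1*16) = 8*(-104 + 16) = 8*(-88) = -704)
(49994 - 35229)*(1/J + w) = (49994 - 35229)*(1/(-704) - 22484) = 14765*(-1/704 - 22484) = 14765*(-15828737/704) = -233711301805/704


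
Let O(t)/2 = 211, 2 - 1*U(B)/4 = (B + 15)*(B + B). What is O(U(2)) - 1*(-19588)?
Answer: 20010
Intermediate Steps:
U(B) = 8 - 8*B*(15 + B) (U(B) = 8 - 4*(B + 15)*(B + B) = 8 - 4*(15 + B)*2*B = 8 - 8*B*(15 + B))
O(t) = 422 (O(t) = 2*211 = 422)
O(U(2)) - 1*(-19588) = 422 - 1*(-19588) = 422 + 19588 = 20010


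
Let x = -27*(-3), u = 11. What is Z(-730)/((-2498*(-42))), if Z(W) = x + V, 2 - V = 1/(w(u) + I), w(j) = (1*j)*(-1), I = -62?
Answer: 505/638239 ≈ 0.00079124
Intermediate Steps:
x = 81
w(j) = -j (w(j) = j*(-1) = -j)
V = 147/73 (V = 2 - 1/(-1*11 - 62) = 2 - 1/(-11 - 62) = 2 - 1/(-73) = 2 - 1*(-1/73) = 2 + 1/73 = 147/73 ≈ 2.0137)
Z(W) = 6060/73 (Z(W) = 81 + 147/73 = 6060/73)
Z(-730)/((-2498*(-42))) = 6060/(73*((-2498*(-42)))) = (6060/73)/104916 = (6060/73)*(1/104916) = 505/638239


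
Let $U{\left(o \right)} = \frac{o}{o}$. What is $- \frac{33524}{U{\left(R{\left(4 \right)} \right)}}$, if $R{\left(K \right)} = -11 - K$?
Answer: $-33524$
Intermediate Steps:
$U{\left(o \right)} = 1$
$- \frac{33524}{U{\left(R{\left(4 \right)} \right)}} = - \frac{33524}{1} = \left(-33524\right) 1 = -33524$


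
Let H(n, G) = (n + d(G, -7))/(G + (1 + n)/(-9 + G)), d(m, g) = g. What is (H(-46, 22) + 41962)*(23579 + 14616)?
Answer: 386233683835/241 ≈ 1.6026e+9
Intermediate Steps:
H(n, G) = (-7 + n)/(G + (1 + n)/(-9 + G)) (H(n, G) = (n - 7)/(G + (1 + n)/(-9 + G)) = (-7 + n)/(G + (1 + n)/(-9 + G)))
(H(-46, 22) + 41962)*(23579 + 14616) = ((63 - 9*(-46) - 7*22 + 22*(-46))/(1 - 46 + 22² - 9*22) + 41962)*(23579 + 14616) = ((63 + 414 - 154 - 1012)/(1 - 46 + 484 - 198) + 41962)*38195 = (-689/241 + 41962)*38195 = (10112153/241)*38195 = 386233683835/241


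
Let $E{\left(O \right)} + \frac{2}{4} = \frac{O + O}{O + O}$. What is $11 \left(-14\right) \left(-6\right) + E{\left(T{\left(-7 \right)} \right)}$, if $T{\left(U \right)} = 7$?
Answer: $\frac{1849}{2} \approx 924.5$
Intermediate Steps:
$E{\left(O \right)} = \frac{1}{2}$ ($E{\left(O \right)} = - \frac{1}{2} + \frac{O + O}{O + O} = - \frac{1}{2} + \frac{2 O}{2 O} = - \frac{1}{2} + 2 O \frac{1}{2 O} = - \frac{1}{2} + 1 = \frac{1}{2}$)
$11 \left(-14\right) \left(-6\right) + E{\left(T{\left(-7 \right)} \right)} = 11 \left(-14\right) \left(-6\right) + \frac{1}{2} = \left(-154\right) \left(-6\right) + \frac{1}{2} = 924 + \frac{1}{2} = \frac{1849}{2}$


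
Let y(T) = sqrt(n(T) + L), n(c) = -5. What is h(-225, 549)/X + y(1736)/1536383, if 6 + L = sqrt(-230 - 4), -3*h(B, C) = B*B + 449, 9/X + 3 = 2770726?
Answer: -141511906502/27 + sqrt(-11 + 3*I*sqrt(26))/1536383 ≈ -5.2412e+9 + 2.5142e-6*I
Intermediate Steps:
X = 9/2770723 (X = 9/(-3 + 2770726) = 9/2770723 ≈ 3.2482e-6)
h(B, C) = -449/3 - B**2/3 (h(B, C) = -(B*B + 449)/3 = -(B**2 + 449)/3 = -(449 + B**2)/3 = -449/3 - B**2/3)
L = -6 + 3*I*sqrt(26) (L = -6 + sqrt(-230 - 4) = -6 + sqrt(-234) = -6 + 3*I*sqrt(26) ≈ -6.0 + 15.297*I)
y(T) = sqrt(-11 + 3*I*sqrt(26)) (y(T) = sqrt(-5 + (-6 + 3*I*sqrt(26))) = sqrt(-11 + 3*I*sqrt(26)))
h(-225, 549)/X + y(1736)/1536383 = (-449/3 - 1/3*(-225)**2)/(9/2770723) + sqrt(-11 + 3*I*sqrt(26))/1536383 = (-449/3 - 1/3*50625)*(2770723/9) + sqrt(-11 + 3*I*sqrt(26))*(1/1536383) = (-449/3 - 16875)*(2770723/9) + sqrt(-11 + 3*I*sqrt(26))/1536383 = -51074/3*2770723/9 + sqrt(-11 + 3*I*sqrt(26))/1536383 = -141511906502/27 + sqrt(-11 + 3*I*sqrt(26))/1536383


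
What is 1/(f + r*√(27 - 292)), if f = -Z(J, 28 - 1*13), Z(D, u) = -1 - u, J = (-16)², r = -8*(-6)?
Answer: 1/38176 - 3*I*√265/38176 ≈ 2.6194e-5 - 0.0012792*I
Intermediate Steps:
r = 48
J = 256
f = 16 (f = -(-1 - (28 - 1*13)) = -(-1 - (28 - 13)) = -(-1 - 1*15) = -(-1 - 15) = -1*(-16) = 16)
1/(f + r*√(27 - 292)) = 1/(16 + 48*√(27 - 292)) = 1/(16 + 48*√(-265)) = 1/(16 + 48*(I*√265)) = 1/(16 + 48*I*√265)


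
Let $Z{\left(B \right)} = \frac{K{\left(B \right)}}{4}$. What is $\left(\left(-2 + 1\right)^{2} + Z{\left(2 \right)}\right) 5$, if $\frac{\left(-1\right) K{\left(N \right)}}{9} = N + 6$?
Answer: $-85$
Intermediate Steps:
$K{\left(N \right)} = -54 - 9 N$ ($K{\left(N \right)} = - 9 \left(N + 6\right) = - 9 \left(6 + N\right) = -54 - 9 N$)
$Z{\left(B \right)} = - \frac{27}{2} - \frac{9 B}{4}$ ($Z{\left(B \right)} = \frac{-54 - 9 B}{4} = \left(-54 - 9 B\right) \frac{1}{4} = - \frac{27}{2} - \frac{9 B}{4}$)
$\left(\left(-2 + 1\right)^{2} + Z{\left(2 \right)}\right) 5 = \left(\left(-2 + 1\right)^{2} - 18\right) 5 = \left(\left(-1\right)^{2} - 18\right) 5 = \left(1 - 18\right) 5 = \left(-17\right) 5 = -85$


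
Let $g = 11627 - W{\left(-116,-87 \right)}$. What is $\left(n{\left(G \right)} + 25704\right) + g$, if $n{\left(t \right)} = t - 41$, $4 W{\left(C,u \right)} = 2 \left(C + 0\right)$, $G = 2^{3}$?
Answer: $37356$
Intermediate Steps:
$G = 8$
$W{\left(C,u \right)} = \frac{C}{2}$ ($W{\left(C,u \right)} = \frac{2 \left(C + 0\right)}{4} = \frac{2 C}{4} = \frac{C}{2}$)
$n{\left(t \right)} = -41 + t$
$g = 11685$ ($g = 11627 - \frac{1}{2} \left(-116\right) = 11627 - -58 = 11627 + 58 = 11685$)
$\left(n{\left(G \right)} + 25704\right) + g = \left(\left(-41 + 8\right) + 25704\right) + 11685 = \left(-33 + 25704\right) + 11685 = 25671 + 11685 = 37356$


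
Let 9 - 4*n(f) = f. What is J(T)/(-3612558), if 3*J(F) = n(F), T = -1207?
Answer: -152/5418837 ≈ -2.8050e-5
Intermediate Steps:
n(f) = 9/4 - f/4
J(F) = ¾ - F/12 (J(F) = (9/4 - F/4)/3 = ¾ - F/12)
J(T)/(-3612558) = (¾ - 1/12*(-1207))/(-3612558) = (¾ + 1207/12)*(-1/3612558) = (304/3)*(-1/3612558) = -152/5418837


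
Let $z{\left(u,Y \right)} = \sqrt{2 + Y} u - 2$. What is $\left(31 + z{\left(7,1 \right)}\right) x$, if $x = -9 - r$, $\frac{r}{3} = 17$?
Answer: $-1740 - 420 \sqrt{3} \approx -2467.5$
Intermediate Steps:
$r = 51$ ($r = 3 \cdot 17 = 51$)
$x = -60$ ($x = -9 - 51 = -60$)
$z{\left(u,Y \right)} = -2 + u \sqrt{2 + Y}$ ($z{\left(u,Y \right)} = u \sqrt{2 + Y} - 2 = -2 + u \sqrt{2 + Y}$)
$\left(31 + z{\left(7,1 \right)}\right) x = \left(31 - \left(2 - 7 \sqrt{2 + 1}\right)\right) \left(-60\right) = \left(31 - \left(2 - 7 \sqrt{3}\right)\right) \left(-60\right) = \left(29 + 7 \sqrt{3}\right) \left(-60\right) = -1740 - 420 \sqrt{3}$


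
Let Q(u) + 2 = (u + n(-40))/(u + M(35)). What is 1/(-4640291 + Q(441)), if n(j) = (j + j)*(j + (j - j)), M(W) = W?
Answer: -476/2208775827 ≈ -2.1550e-7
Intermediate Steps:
n(j) = 2*j² (n(j) = (2*j)*(j + 0) = (2*j)*j = 2*j²)
Q(u) = -2 + (3200 + u)/(35 + u) (Q(u) = -2 + (u + 2*(-40)²)/(u + 35) = -2 + (u + 2*1600)/(35 + u) = -2 + (u + 3200)/(35 + u) = -2 + (3200 + u)/(35 + u))
1/(-4640291 + Q(441)) = 1/(-4640291 + (3130 - 1*441)/(35 + 441)) = 1/(-4640291 + (3130 - 441)/476) = 1/(-4640291 + (1/476)*2689) = 1/(-4640291 + 2689/476) = 1/(-2208775827/476) = -476/2208775827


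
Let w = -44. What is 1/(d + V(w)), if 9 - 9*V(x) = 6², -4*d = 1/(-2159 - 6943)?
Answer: -36408/109223 ≈ -0.33334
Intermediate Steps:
d = 1/36408 (d = -1/(4*(-2159 - 6943)) = -¼/(-9102) = -¼*(-1/9102) = 1/36408 ≈ 2.7466e-5)
V(x) = -3 (V(x) = 1 - ⅑*6² = 1 - ⅑*36 = 1 - 4 = -3)
1/(d + V(w)) = 1/(1/36408 - 3) = 1/(-109223/36408) = -36408/109223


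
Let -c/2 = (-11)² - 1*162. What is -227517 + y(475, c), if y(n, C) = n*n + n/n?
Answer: -1891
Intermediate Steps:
c = 82 (c = -2*((-11)² - 1*162) = -2*(121 - 162) = -2*(-41) = 82)
y(n, C) = 1 + n² (y(n, C) = n² + 1 = 1 + n²)
-227517 + y(475, c) = -227517 + (1 + 475²) = -227517 + (1 + 225625) = -227517 + 225626 = -1891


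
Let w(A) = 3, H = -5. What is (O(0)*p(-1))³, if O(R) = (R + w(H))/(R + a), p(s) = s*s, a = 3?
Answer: 1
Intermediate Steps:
p(s) = s²
O(R) = 1 (O(R) = (R + 3)/(R + 3) = (3 + R)/(3 + R) = 1)
(O(0)*p(-1))³ = (1*(-1)²)³ = (1*1)³ = 1³ = 1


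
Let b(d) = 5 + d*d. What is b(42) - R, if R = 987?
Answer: 782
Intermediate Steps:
b(d) = 5 + d²
b(42) - R = (5 + 42²) - 1*987 = (5 + 1764) - 987 = 1769 - 987 = 782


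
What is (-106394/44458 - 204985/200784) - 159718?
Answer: -712873013312861/4463227536 ≈ -1.5972e+5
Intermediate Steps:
(-106394/44458 - 204985/200784) - 159718 = (-106394*1/44458 - 204985*1/200784) - 159718 = (-53197/22229 - 204985/200784) - 159718 = -15237718013/4463227536 - 159718 = -712873013312861/4463227536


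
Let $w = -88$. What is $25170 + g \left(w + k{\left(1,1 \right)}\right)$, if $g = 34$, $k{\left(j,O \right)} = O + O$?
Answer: $22246$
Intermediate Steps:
$k{\left(j,O \right)} = 2 O$
$25170 + g \left(w + k{\left(1,1 \right)}\right) = 25170 + 34 \left(-88 + 2 \cdot 1\right) = 25170 + 34 \left(-88 + 2\right) = 25170 + 34 \left(-86\right) = 25170 - 2924 = 22246$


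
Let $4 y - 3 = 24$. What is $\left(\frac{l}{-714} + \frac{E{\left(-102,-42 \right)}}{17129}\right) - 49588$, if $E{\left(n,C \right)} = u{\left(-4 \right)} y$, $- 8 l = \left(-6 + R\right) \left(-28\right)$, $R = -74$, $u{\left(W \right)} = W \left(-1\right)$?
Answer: $- \frac{43318691495}{873579} \approx -49588.0$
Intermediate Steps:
$y = \frac{27}{4}$ ($y = \frac{3}{4} + \frac{1}{4} \cdot 24 = \frac{3}{4} + 6 = \frac{27}{4} \approx 6.75$)
$u{\left(W \right)} = - W$
$l = -280$ ($l = - \frac{\left(-6 - 74\right) \left(-28\right)}{8} = - \frac{\left(-80\right) \left(-28\right)}{8} = \left(- \frac{1}{8}\right) 2240 = -280$)
$E{\left(n,C \right)} = 27$ ($E{\left(n,C \right)} = \left(-1\right) \left(-4\right) \frac{27}{4} = 4 \cdot \frac{27}{4} = 27$)
$\left(\frac{l}{-714} + \frac{E{\left(-102,-42 \right)}}{17129}\right) - 49588 = \left(- \frac{280}{-714} + \frac{27}{17129}\right) - 49588 = \left(\left(-280\right) \left(- \frac{1}{714}\right) + 27 \cdot \frac{1}{17129}\right) - 49588 = \left(\frac{20}{51} + \frac{27}{17129}\right) - 49588 = \frac{343957}{873579} - 49588 = - \frac{43318691495}{873579}$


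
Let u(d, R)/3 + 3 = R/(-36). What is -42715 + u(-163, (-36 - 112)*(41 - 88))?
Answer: -129911/3 ≈ -43304.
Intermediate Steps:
u(d, R) = -9 - R/12 (u(d, R) = -9 + 3*(R/(-36)) = -9 + 3*(R*(-1/36)) = -9 + 3*(-R/36) = -9 - R/12)
-42715 + u(-163, (-36 - 112)*(41 - 88)) = -42715 + (-9 - (-36 - 112)*(41 - 88)/12) = -42715 + (-9 - (-37)*(-47)/3) = -42715 + (-9 - 1/12*6956) = -42715 + (-9 - 1739/3) = -42715 - 1766/3 = -129911/3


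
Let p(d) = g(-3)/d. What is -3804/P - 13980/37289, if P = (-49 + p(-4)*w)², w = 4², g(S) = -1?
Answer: -56718952/25170075 ≈ -2.2534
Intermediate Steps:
w = 16
p(d) = -1/d
P = 2025 (P = (-49 - 1/(-4)*16)² = (-49 - 1*(-¼)*16)² = (-49 + (¼)*16)² = (-49 + 4)² = (-45)² = 2025)
-3804/P - 13980/37289 = -3804/2025 - 13980/37289 = -3804*1/2025 - 13980*1/37289 = -1268/675 - 13980/37289 = -56718952/25170075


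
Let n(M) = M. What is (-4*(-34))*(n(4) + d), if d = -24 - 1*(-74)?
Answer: 7344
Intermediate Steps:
d = 50 (d = -24 + 74 = 50)
(-4*(-34))*(n(4) + d) = (-4*(-34))*(4 + 50) = 136*54 = 7344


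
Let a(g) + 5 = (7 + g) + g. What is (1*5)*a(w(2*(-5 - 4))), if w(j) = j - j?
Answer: 10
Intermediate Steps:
w(j) = 0
a(g) = 2 + 2*g (a(g) = -5 + ((7 + g) + g) = -5 + (7 + 2*g) = 2 + 2*g)
(1*5)*a(w(2*(-5 - 4))) = (1*5)*(2 + 2*0) = 5*(2 + 0) = 5*2 = 10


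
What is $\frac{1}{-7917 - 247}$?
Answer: $- \frac{1}{8164} \approx -0.00012249$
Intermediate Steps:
$\frac{1}{-7917 - 247} = \frac{1}{-8164} = - \frac{1}{8164}$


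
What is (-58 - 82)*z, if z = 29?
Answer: -4060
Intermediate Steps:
(-58 - 82)*z = (-58 - 82)*29 = -140*29 = -4060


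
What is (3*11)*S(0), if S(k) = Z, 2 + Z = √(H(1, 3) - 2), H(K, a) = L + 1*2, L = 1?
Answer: -33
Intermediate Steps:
H(K, a) = 3 (H(K, a) = 1 + 1*2 = 1 + 2 = 3)
Z = -1 (Z = -2 + √(3 - 2) = -2 + √1 = -2 + 1 = -1)
S(k) = -1
(3*11)*S(0) = (3*11)*(-1) = 33*(-1) = -33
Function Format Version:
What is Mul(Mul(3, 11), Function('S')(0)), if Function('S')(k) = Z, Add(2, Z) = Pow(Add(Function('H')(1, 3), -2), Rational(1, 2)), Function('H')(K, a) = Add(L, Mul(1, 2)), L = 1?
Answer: -33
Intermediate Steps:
Function('H')(K, a) = 3 (Function('H')(K, a) = Add(1, Mul(1, 2)) = Add(1, 2) = 3)
Z = -1 (Z = Add(-2, Pow(Add(3, -2), Rational(1, 2))) = Add(-2, Pow(1, Rational(1, 2))) = Add(-2, 1) = -1)
Function('S')(k) = -1
Mul(Mul(3, 11), Function('S')(0)) = Mul(Mul(3, 11), -1) = Mul(33, -1) = -33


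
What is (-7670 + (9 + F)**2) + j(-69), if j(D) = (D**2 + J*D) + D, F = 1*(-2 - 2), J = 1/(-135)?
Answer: -132862/45 ≈ -2952.5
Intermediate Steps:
J = -1/135 ≈ -0.0074074
F = -4 (F = 1*(-4) = -4)
j(D) = D**2 + 134*D/135 (j(D) = (D**2 - D/135) + D = D**2 + 134*D/135)
(-7670 + (9 + F)**2) + j(-69) = (-7670 + (9 - 4)**2) + (1/135)*(-69)*(134 + 135*(-69)) = (-7670 + 5**2) + (1/135)*(-69)*(134 - 9315) = (-7670 + 25) + (1/135)*(-69)*(-9181) = -7645 + 211163/45 = -132862/45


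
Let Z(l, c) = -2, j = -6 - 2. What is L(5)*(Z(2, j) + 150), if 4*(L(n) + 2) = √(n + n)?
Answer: -296 + 37*√10 ≈ -179.00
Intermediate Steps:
j = -8
L(n) = -2 + √2*√n/4 (L(n) = -2 + √(n + n)/4 = -2 + √(2*n)/4 = -2 + (√2*√n)/4 = -2 + √2*√n/4)
L(5)*(Z(2, j) + 150) = (-2 + √2*√5/4)*(-2 + 150) = (-2 + √10/4)*148 = -296 + 37*√10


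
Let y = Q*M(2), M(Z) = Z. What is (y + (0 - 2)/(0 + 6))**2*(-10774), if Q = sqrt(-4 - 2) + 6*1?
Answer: -10870966/9 - 1508360*I*sqrt(6)/3 ≈ -1.2079e+6 - 1.2316e+6*I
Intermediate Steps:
Q = 6 + I*sqrt(6) (Q = sqrt(-6) + 6 = I*sqrt(6) + 6 = 6 + I*sqrt(6) ≈ 6.0 + 2.4495*I)
y = 12 + 2*I*sqrt(6) (y = (6 + I*sqrt(6))*2 = 12 + 2*I*sqrt(6) ≈ 12.0 + 4.899*I)
(y + (0 - 2)/(0 + 6))**2*(-10774) = ((12 + 2*I*sqrt(6)) + (0 - 2)/(0 + 6))**2*(-10774) = ((12 + 2*I*sqrt(6)) - 2/6)**2*(-10774) = ((12 + 2*I*sqrt(6)) - 2*1/6)**2*(-10774) = ((12 + 2*I*sqrt(6)) - 1/3)**2*(-10774) = (35/3 + 2*I*sqrt(6))**2*(-10774) = -10774*(35/3 + 2*I*sqrt(6))**2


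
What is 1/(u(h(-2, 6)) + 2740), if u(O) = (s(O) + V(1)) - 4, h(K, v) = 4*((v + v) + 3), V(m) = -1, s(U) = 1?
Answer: 1/2736 ≈ 0.00036550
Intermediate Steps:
h(K, v) = 12 + 8*v (h(K, v) = 4*(2*v + 3) = 4*(3 + 2*v) = 12 + 8*v)
u(O) = -4 (u(O) = (1 - 1) - 4 = 0 - 4 = -4)
1/(u(h(-2, 6)) + 2740) = 1/(-4 + 2740) = 1/2736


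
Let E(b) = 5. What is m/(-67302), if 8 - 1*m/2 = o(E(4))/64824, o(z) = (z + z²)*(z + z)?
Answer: -4799/20198078 ≈ -0.00023760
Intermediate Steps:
o(z) = 2*z*(z + z²) (o(z) = (z + z²)*(2*z) = 2*z*(z + z²))
m = 43191/2701 (m = 16 - 2*2*5²*(1 + 5)/64824 = 16 - 2*2*25*6/64824 = 16 - 600/64824 = 16 - 2*25/5402 = 16 - 25/2701 = 43191/2701 ≈ 15.991)
m/(-67302) = (43191/2701)/(-67302) = (43191/2701)*(-1/67302) = -4799/20198078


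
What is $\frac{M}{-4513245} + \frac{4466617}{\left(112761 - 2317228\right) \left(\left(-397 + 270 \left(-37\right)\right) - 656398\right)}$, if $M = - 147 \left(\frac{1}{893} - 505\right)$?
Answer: $- \frac{6494969743907022461}{394946739548102700805} \approx -0.016445$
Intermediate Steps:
$M = \frac{66291708}{893}$ ($M = - 147 \left(\frac{1}{893} - 505\right) = \left(-147\right) \left(- \frac{450964}{893}\right) = \frac{66291708}{893} \approx 74235.0$)
$\frac{M}{-4513245} + \frac{4466617}{\left(112761 - 2317228\right) \left(\left(-397 + 270 \left(-37\right)\right) - 656398\right)} = \frac{66291708}{893 \left(-4513245\right)} + \frac{4466617}{\left(112761 - 2317228\right) \left(\left(-397 + 270 \left(-37\right)\right) - 656398\right)} = \frac{66291708}{893} \left(- \frac{1}{4513245}\right) + \frac{4466617}{\left(-2204467\right) \left(\left(-397 - 9990\right) - 656398\right)} = - \frac{22097236}{1343442595} + \frac{4466617}{\left(-2204467\right) \left(-10387 - 656398\right)} = - \frac{22097236}{1343442595} + \frac{4466617}{\left(-2204467\right) \left(-666785\right)} = - \frac{22097236}{1343442595} + \frac{4466617}{1469905528595} = - \frac{6494969743907022461}{394946739548102700805}$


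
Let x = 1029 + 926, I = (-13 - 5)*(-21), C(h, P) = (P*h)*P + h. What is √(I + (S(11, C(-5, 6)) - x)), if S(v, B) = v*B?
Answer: 2*I*√903 ≈ 60.1*I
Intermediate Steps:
C(h, P) = h + h*P² (C(h, P) = h*P² + h = h + h*P²)
S(v, B) = B*v
I = 378 (I = -18*(-21) = 378)
x = 1955
√(I + (S(11, C(-5, 6)) - x)) = √(378 + (-5*(1 + 6²)*11 - 1*1955)) = √(378 + (-5*(1 + 36)*11 - 1955)) = √(378 + (-5*37*11 - 1955)) = √(378 + (-185*11 - 1955)) = √(378 + (-2035 - 1955)) = √(378 - 3990) = √(-3612) = 2*I*√903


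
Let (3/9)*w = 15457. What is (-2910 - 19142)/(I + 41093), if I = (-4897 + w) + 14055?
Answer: -11026/48311 ≈ -0.22823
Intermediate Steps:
w = 46371 (w = 3*15457 = 46371)
I = 55529 (I = (-4897 + 46371) + 14055 = 41474 + 14055 = 55529)
(-2910 - 19142)/(I + 41093) = (-2910 - 19142)/(55529 + 41093) = -22052/96622 = -22052*1/96622 = -11026/48311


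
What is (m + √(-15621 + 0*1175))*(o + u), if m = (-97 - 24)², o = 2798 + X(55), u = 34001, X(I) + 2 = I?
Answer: 539550132 + 36852*I*√15621 ≈ 5.3955e+8 + 4.6059e+6*I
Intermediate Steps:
X(I) = -2 + I
o = 2851 (o = 2798 + (-2 + 55) = 2798 + 53 = 2851)
m = 14641 (m = (-121)² = 14641)
(m + √(-15621 + 0*1175))*(o + u) = (14641 + √(-15621 + 0*1175))*(2851 + 34001) = (14641 + √(-15621 + 0))*36852 = (14641 + √(-15621))*36852 = (14641 + I*√15621)*36852 = 539550132 + 36852*I*√15621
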